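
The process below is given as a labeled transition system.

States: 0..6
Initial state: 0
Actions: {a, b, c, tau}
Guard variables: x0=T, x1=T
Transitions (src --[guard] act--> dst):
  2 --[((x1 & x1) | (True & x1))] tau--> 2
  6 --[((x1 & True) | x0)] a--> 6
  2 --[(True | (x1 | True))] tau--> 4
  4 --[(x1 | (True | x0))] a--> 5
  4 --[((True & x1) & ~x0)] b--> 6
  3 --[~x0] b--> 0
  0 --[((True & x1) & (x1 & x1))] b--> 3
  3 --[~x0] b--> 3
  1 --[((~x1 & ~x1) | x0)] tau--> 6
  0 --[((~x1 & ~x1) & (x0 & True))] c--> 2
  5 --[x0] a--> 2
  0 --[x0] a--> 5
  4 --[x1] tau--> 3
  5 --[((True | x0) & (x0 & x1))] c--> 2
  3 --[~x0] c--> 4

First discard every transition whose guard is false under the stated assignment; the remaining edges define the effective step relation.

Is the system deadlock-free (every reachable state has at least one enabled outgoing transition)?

Reachable = {0,2,3,4,5}
  0: a→5  b→3  [2 out]
  2: tau→2  tau→4  [2 out]
  3: ∅  [STUCK]
  4: a→5  tau→3  [2 out]
  5: a→2  c→2  [2 out]
Path to 3: b

Answer: DEADLOCK at state 3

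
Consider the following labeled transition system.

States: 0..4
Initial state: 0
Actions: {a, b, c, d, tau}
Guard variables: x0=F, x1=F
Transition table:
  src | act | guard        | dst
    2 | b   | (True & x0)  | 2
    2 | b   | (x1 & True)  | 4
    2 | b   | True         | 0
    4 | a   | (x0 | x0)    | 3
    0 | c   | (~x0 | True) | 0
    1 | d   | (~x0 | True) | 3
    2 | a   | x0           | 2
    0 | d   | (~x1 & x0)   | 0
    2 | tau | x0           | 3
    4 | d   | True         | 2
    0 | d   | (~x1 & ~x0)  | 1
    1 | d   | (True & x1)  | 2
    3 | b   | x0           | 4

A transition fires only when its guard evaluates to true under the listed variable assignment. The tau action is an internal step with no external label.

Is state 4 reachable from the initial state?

Guard filter leaves 5 enabled edge(s).
depth 0: {0}
depth 1: {1}  cumulative {0,1}
depth 2: {3}  cumulative {0,1,3}
R = {0,1,3}

Answer: UNREACHABLE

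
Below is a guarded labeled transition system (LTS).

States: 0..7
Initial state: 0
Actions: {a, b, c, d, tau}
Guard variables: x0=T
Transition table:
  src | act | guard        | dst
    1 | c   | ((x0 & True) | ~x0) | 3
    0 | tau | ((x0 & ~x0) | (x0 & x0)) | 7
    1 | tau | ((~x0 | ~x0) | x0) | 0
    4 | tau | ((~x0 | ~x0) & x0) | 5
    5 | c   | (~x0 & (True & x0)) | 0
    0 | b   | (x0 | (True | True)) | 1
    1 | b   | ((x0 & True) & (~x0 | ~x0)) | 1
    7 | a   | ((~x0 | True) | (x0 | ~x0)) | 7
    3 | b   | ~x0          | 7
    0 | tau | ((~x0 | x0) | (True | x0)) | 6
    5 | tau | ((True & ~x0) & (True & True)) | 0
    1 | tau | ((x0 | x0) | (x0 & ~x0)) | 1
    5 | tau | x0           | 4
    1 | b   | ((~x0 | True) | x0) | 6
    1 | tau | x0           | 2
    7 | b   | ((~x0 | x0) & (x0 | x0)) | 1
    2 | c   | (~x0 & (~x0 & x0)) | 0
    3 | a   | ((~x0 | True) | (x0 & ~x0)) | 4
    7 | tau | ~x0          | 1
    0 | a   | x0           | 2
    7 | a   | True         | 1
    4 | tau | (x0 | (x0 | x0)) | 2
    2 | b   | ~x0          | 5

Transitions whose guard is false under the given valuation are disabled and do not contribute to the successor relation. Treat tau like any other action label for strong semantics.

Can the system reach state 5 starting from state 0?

After dropping false guards: 15 live edges.
depth 0: {0}
depth 1: {1,2,6,7}  cumulative {0,1,2,6,7}
depth 2: {3}  cumulative {0,1,2,3,6,7}
depth 3: {4}  cumulative {0,1,2,3,4,6,7}
Reach set: {0,1,2,3,4,6,7}

Answer: UNREACHABLE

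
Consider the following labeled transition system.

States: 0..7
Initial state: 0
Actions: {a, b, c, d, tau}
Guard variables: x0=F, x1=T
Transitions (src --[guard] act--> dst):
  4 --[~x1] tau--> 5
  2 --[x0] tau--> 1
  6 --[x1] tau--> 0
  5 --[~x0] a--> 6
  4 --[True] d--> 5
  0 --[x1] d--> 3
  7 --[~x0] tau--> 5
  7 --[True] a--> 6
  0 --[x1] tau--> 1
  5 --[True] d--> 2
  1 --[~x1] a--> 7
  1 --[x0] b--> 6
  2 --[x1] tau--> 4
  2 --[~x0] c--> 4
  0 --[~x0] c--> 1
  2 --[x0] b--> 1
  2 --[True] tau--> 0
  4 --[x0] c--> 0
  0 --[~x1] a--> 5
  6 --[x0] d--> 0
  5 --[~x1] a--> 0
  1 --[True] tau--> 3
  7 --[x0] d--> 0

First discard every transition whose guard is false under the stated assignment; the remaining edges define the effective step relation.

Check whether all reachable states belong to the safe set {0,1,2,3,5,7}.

Safe = {0,1,2,3,5,7}
Reach set: {0,1,3}
  0: safe
  1: safe
  3: safe

Answer: INVARIANT HOLDS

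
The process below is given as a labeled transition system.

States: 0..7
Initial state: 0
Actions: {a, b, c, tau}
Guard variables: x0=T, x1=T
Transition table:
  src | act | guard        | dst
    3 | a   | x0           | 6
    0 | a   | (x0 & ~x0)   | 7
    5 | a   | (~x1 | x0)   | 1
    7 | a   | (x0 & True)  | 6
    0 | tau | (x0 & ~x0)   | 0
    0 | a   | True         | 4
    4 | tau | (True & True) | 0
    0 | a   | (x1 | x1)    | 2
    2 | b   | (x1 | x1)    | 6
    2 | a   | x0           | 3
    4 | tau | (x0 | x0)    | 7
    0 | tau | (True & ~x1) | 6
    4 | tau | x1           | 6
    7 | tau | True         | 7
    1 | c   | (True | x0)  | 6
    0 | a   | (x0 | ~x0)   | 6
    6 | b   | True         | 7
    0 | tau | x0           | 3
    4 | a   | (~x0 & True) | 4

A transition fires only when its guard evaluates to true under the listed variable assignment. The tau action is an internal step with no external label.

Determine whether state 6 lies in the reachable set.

After dropping false guards: 15 live edges.
Layer 0: {0}
Layer 1: {2,3,4,6}  total {0,2,3,4,6}
Layer 2: {7}  total {0,2,3,4,6,7}
R = {0,2,3,4,6,7}
witness 6: a

Answer: REACHABLE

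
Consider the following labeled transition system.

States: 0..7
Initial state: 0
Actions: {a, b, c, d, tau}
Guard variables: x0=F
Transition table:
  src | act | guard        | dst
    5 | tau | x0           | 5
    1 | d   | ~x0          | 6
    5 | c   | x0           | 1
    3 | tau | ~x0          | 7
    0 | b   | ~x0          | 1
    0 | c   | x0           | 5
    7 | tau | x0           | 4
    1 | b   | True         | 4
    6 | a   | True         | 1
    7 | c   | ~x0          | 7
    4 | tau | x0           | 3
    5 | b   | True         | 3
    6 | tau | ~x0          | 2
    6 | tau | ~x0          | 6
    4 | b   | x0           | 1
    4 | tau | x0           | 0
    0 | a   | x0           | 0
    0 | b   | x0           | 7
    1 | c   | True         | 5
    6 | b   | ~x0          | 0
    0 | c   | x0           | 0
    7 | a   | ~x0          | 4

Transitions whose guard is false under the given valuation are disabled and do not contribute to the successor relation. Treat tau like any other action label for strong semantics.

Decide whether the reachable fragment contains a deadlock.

Answer: DEADLOCK at state 2

Trace:
R = {0,1,2,3,4,5,6,7}
  0: b→1  [deg 1]
  1: b→4  c→5  d→6  [deg 3]
  2: ∅  [no exit]
  3: tau→7  [deg 1]
  4: ∅  [no exit]
  5: b→3  [deg 1]
  6: a→1  b→0  tau→2  tau→6  [deg 4]
  7: a→4  c→7  [deg 2]
trace reaching 2: b·d·tau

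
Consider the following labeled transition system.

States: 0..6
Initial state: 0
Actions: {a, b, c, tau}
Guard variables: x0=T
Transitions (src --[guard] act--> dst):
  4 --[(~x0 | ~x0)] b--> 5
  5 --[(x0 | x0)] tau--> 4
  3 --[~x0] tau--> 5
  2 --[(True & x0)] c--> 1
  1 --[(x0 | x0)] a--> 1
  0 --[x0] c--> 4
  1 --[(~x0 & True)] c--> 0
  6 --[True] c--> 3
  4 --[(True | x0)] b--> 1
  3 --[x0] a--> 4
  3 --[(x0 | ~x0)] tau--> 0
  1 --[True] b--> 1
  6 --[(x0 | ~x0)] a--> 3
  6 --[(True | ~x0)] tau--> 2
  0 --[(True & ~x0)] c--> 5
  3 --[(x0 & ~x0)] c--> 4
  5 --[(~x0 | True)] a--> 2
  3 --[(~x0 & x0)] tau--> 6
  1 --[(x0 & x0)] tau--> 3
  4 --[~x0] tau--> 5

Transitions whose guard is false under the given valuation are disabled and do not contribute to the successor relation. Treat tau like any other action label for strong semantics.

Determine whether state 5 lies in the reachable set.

Guard filter leaves 13 enabled edge(s).
depth 0: {0}
depth 1: {4}  total {0,4}
depth 2: {1}  total {0,1,4}
depth 3: {3}  total {0,1,3,4}
R = {0,1,3,4}

Answer: UNREACHABLE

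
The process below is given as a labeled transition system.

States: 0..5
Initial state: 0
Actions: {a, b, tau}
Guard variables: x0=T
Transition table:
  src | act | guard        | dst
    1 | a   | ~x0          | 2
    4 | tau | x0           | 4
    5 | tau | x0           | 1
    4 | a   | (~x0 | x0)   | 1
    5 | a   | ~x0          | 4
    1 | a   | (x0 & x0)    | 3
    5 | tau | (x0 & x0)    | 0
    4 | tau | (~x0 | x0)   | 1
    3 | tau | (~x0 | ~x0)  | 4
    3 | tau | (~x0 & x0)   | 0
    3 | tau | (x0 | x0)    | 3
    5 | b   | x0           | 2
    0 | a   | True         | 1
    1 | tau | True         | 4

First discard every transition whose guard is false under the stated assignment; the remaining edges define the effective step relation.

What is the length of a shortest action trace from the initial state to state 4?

Answer: 2

Working:
Breadth-first toward 4:
  L0 = {0}
  L1 = {1}
  L2 = {3,4}
depth(4)=2, e.g. a·tau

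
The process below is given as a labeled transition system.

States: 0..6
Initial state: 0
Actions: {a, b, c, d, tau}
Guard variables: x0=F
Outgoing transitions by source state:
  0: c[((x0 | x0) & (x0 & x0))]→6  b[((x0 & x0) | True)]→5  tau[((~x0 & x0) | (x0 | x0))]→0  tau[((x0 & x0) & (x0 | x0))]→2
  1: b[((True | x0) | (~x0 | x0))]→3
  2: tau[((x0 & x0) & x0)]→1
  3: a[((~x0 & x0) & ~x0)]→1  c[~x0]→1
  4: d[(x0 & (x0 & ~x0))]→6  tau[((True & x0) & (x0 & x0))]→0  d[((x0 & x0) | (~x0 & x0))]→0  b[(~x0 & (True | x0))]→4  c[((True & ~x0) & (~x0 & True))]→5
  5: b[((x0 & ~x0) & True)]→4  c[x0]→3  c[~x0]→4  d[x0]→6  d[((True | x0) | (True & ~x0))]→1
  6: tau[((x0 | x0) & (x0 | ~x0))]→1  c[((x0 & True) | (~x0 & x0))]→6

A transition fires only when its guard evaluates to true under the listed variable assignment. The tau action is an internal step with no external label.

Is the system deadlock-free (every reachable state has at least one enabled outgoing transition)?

Answer: DEADLOCK-FREE

Working:
R = {0,1,3,4,5}
  0: b→5  [1 exit(s)]
  1: b→3  [1 exit(s)]
  3: c→1  [1 exit(s)]
  4: b→4  c→5  [2 exit(s)]
  5: c→4  d→1  [2 exit(s)]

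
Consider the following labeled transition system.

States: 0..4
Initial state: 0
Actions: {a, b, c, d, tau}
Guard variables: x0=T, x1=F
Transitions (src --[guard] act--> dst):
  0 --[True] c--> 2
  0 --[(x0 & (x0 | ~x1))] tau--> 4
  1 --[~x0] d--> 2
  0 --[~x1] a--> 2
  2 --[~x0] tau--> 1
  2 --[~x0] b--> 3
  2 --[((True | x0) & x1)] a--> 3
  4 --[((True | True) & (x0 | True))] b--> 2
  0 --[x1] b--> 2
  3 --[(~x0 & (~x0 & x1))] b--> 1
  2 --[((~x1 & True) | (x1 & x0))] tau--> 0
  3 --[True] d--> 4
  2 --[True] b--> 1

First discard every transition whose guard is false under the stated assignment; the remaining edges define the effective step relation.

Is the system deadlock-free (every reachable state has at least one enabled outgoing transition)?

Answer: DEADLOCK at state 1

Trace:
R = {0,1,2,4}
  0: a→2  c→2  tau→4  [deg 3]
  1: ∅  [STUCK]
  2: b→1  tau→0  [deg 2]
  4: b→2  [deg 1]
trace reaching 1: c·b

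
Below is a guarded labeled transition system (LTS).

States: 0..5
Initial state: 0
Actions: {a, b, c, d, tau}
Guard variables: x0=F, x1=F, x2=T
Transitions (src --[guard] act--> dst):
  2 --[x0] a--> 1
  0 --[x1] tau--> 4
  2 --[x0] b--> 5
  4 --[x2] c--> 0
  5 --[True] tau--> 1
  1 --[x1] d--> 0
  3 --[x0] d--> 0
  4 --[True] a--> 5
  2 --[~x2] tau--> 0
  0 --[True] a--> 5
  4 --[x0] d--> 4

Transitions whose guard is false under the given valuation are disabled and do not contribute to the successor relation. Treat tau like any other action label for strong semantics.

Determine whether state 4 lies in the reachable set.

Answer: UNREACHABLE

Trace:
Guard filter leaves 4 enabled edge(s).
depth 0: {0}
depth 1: {5}  cumulative {0,5}
depth 2: {1}  cumulative {0,1,5}
Reachable = {0,1,5}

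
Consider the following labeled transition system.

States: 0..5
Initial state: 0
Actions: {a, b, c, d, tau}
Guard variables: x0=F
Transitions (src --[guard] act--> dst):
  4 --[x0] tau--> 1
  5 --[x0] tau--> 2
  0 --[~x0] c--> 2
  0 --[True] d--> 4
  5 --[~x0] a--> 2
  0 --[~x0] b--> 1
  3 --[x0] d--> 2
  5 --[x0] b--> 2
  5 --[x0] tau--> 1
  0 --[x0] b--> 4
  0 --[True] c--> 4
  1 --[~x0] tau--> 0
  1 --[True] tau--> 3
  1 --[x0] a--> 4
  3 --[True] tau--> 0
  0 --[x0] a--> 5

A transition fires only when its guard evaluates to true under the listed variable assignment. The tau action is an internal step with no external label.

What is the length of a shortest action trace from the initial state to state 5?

Breadth-first toward 5:
  depth 0: {0}
  depth 1: {1,2,4}
  depth 2: {3}
5 never appears.

Answer: UNREACHABLE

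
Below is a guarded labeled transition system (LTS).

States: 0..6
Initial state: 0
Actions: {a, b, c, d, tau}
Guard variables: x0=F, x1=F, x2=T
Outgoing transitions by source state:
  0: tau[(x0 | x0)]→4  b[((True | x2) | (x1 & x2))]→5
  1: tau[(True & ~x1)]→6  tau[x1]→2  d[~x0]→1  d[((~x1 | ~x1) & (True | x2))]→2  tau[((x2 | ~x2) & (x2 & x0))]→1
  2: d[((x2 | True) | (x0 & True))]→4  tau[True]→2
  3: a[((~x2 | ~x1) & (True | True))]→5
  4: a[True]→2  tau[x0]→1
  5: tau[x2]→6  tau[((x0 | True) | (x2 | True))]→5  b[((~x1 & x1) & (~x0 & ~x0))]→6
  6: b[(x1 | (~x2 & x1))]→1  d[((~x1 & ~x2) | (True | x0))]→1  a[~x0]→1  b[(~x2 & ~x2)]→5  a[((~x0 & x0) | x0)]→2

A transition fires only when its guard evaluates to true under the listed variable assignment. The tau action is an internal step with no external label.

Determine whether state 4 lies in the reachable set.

12 transition(s) survive guard evaluation.
depth 0: {0}
depth 1: {5}  now seen {0,5}
depth 2: {6}  now seen {0,5,6}
depth 3: {1}  now seen {0,1,5,6}
depth 4: {2}  now seen {0,1,2,5,6}
depth 5: {4}  now seen {0,1,2,4,5,6}
Reach set: {0,1,2,4,5,6}
trace reaching 4: b·tau·d·d·d

Answer: REACHABLE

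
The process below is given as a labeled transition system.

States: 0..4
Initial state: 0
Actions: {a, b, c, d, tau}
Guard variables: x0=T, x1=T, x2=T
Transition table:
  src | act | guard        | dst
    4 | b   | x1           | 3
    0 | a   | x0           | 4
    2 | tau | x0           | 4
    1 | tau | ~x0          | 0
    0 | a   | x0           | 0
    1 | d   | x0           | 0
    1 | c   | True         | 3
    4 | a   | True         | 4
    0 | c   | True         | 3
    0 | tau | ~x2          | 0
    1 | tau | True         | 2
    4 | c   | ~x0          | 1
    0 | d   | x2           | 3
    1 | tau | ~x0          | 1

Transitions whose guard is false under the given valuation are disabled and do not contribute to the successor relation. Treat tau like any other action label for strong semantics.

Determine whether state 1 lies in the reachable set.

After dropping false guards: 10 live edges.
L0 = {0}
L1 = {3,4}  now seen {0,3,4}
Reach set: {0,3,4}

Answer: UNREACHABLE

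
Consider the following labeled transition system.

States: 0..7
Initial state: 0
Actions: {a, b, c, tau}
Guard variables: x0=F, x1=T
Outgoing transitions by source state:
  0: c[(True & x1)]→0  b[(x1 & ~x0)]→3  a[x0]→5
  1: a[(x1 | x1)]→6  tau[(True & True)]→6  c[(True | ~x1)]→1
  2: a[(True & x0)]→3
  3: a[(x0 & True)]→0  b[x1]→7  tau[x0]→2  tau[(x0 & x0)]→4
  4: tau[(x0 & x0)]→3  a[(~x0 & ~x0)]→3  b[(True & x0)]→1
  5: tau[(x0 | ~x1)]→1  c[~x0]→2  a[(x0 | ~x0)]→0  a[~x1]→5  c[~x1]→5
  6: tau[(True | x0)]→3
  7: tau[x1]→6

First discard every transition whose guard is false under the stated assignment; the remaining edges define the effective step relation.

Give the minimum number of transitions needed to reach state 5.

Answer: UNREACHABLE

Trace:
Layered search for 5:
  depth 0: {0}
  depth 1: {3}
  depth 2: {7}
  depth 3: {6}
5 never appears.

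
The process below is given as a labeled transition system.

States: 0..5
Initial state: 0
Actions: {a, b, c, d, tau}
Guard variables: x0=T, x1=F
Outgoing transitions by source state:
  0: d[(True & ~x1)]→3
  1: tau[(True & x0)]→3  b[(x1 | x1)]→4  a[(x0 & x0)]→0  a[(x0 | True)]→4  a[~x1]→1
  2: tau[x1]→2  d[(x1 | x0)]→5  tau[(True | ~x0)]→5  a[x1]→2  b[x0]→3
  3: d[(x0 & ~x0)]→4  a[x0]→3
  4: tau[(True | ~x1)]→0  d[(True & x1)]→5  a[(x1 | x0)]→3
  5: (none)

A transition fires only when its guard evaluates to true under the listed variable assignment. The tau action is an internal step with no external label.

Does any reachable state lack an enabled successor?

R = {0,3}
  0: d→3  [1 exit(s)]
  3: a→3  [1 exit(s)]

Answer: DEADLOCK-FREE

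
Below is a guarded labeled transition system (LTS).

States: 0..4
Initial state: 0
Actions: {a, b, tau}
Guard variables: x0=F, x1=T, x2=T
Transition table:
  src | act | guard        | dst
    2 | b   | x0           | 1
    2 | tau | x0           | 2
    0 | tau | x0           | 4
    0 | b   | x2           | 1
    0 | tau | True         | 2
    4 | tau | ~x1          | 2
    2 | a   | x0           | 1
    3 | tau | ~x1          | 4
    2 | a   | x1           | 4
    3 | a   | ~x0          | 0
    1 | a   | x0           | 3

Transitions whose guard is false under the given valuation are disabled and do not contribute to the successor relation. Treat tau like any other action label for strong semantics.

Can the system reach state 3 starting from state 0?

Guard filter leaves 4 enabled edge(s).
Layer 0: {0}
Layer 1: {1,2}  total {0,1,2}
Layer 2: {4}  total {0,1,2,4}
Reachable = {0,1,2,4}

Answer: UNREACHABLE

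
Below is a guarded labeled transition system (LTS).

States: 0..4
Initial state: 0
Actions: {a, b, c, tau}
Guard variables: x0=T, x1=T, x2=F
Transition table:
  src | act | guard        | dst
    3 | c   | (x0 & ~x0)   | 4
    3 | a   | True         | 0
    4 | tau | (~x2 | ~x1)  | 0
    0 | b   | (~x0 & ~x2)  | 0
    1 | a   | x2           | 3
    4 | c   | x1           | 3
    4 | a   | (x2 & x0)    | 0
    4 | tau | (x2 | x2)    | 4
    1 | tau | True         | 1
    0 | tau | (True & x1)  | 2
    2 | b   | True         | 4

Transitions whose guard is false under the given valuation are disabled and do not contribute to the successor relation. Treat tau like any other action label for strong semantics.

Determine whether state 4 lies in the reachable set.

6 transition(s) survive guard evaluation.
depth 0: {0}
depth 1: {2}  cumulative {0,2}
depth 2: {4}  cumulative {0,2,4}
depth 3: {3}  cumulative {0,2,3,4}
R = {0,2,3,4}
trace reaching 4: tau·b

Answer: REACHABLE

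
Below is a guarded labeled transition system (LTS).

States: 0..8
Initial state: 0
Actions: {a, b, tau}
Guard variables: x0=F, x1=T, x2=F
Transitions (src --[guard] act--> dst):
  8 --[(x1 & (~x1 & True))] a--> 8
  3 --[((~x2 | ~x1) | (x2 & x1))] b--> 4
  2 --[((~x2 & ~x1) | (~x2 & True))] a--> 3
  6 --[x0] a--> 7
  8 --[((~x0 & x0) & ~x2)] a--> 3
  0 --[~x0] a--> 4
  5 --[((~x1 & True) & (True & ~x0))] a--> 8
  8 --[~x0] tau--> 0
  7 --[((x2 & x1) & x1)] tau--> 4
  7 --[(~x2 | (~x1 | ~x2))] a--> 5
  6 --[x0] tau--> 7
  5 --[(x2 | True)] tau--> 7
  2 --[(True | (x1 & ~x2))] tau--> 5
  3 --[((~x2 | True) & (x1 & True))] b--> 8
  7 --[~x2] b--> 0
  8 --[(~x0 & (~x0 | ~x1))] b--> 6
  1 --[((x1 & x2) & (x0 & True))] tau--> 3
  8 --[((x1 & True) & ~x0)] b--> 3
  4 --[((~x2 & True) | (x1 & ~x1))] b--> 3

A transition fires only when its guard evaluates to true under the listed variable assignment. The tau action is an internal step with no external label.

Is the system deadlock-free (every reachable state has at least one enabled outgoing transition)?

Answer: DEADLOCK at state 6

Analysis:
Reach set: {0,3,4,6,8}
  0: a→4  [1 exit(s)]
  3: b→4  b→8  [2 exit(s)]
  4: b→3  [1 exit(s)]
  6: ∅  [STUCK]
  8: b→3  b→6  tau→0  [3 exit(s)]
trace reaching 6: a·b·b·b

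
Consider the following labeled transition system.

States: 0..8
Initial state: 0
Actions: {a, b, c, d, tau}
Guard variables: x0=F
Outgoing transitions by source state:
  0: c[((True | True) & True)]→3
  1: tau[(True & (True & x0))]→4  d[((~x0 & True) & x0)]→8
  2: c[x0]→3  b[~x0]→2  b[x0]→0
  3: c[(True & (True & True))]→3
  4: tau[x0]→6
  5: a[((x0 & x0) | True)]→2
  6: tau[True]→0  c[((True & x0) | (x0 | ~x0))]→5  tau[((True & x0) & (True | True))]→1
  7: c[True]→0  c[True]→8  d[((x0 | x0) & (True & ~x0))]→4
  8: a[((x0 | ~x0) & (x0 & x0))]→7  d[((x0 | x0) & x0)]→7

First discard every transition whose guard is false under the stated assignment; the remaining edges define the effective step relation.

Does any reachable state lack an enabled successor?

Reach set: {0,3}
  0: c→3  [1 out]
  3: c→3  [1 out]

Answer: DEADLOCK-FREE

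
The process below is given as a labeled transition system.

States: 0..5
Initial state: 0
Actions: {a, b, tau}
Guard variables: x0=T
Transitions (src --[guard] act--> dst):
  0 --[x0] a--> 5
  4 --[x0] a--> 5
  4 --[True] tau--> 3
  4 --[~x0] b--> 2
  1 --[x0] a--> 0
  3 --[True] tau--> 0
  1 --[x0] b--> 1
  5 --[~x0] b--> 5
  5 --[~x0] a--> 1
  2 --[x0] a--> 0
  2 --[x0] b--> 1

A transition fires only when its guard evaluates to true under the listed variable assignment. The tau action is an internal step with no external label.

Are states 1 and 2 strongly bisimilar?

Compute ~ classes (split until stable):
  round 0: {{0,1,2,3,4,5}}
  round 1: {{0},{1,2},{3},{4},{5}}
5 equivalence class(es) (converged in 2)
[1]={1,2}  [2]={1,2}

Answer: BISIMILAR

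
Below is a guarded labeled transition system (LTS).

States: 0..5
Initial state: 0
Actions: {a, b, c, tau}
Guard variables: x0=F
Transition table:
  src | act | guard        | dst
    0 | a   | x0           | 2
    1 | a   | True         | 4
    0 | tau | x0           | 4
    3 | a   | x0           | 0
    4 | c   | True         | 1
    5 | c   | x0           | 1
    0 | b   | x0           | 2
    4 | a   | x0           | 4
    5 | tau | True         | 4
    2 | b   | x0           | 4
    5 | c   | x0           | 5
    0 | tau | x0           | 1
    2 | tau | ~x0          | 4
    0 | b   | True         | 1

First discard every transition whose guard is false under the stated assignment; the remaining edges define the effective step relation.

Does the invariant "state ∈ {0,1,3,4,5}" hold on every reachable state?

Answer: INVARIANT HOLDS

Working:
Safe = {0,1,3,4,5}
Reach set: {0,1,4}
  0: safe
  1: safe
  4: safe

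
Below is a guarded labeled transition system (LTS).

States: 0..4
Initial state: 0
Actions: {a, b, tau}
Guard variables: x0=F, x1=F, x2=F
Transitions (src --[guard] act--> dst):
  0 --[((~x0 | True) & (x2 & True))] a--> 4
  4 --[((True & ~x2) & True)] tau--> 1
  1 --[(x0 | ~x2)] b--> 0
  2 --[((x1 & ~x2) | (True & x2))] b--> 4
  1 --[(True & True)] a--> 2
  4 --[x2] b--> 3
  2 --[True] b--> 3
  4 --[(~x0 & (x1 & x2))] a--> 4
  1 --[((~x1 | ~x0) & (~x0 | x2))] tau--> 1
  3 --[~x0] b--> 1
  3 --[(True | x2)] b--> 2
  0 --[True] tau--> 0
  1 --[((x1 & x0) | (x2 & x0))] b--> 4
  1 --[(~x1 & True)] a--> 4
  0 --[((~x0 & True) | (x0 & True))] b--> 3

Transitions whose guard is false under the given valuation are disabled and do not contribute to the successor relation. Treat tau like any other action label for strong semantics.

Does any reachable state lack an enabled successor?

R = {0,1,2,3,4}
  0: b→3  tau→0  [deg 2]
  1: a→2  a→4  b→0  tau→1  [deg 4]
  2: b→3  [deg 1]
  3: b→1  b→2  [deg 2]
  4: tau→1  [deg 1]

Answer: DEADLOCK-FREE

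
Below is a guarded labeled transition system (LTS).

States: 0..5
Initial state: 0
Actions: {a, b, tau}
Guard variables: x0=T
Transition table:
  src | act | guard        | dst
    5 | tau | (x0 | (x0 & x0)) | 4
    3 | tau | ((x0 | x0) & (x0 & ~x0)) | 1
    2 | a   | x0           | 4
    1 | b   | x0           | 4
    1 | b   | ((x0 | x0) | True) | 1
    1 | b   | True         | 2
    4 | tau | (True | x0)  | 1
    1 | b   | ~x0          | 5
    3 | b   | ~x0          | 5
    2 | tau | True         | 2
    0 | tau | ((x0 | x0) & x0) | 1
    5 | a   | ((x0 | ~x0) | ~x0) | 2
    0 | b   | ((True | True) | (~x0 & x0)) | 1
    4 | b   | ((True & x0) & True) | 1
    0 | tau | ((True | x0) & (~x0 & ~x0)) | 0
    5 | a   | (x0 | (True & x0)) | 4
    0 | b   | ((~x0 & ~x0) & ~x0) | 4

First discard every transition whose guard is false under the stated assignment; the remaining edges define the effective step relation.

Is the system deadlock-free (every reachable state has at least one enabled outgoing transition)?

Reach set: {0,1,2,4}
  0: b→1  tau→1  [deg 2]
  1: b→1  b→2  b→4  [deg 3]
  2: a→4  tau→2  [deg 2]
  4: b→1  tau→1  [deg 2]

Answer: DEADLOCK-FREE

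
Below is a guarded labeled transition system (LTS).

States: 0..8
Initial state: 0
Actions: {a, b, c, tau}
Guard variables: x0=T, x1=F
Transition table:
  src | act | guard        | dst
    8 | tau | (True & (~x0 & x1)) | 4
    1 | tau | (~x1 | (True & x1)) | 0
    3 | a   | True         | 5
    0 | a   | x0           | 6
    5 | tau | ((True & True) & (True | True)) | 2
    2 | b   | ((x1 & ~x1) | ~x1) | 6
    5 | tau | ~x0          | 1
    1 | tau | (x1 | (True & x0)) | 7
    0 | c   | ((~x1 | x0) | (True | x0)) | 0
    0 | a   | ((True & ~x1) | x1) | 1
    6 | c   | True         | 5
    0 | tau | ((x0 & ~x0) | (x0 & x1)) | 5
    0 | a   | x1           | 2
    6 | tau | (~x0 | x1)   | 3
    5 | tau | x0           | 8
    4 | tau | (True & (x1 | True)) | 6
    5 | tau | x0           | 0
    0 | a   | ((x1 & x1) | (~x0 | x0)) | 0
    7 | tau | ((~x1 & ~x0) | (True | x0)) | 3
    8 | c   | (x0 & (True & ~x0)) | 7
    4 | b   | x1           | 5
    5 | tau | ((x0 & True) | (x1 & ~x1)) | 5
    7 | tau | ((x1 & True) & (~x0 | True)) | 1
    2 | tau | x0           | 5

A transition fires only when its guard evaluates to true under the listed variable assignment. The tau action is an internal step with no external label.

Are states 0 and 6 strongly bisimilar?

Refine partition for ~:
  π0 = {{0,1,2,3,4,5,6,7,8}}
  π1 = {{0},{1,4,5,7},{2},{3},{6},{8}}
  π2 = {{0},{1},{2},{3},{4},{5},{6},{7},{8}}
Fixed point at round 3; 9 class(es).
[0]={0}  [6]={6}

Answer: NOT BISIMILAR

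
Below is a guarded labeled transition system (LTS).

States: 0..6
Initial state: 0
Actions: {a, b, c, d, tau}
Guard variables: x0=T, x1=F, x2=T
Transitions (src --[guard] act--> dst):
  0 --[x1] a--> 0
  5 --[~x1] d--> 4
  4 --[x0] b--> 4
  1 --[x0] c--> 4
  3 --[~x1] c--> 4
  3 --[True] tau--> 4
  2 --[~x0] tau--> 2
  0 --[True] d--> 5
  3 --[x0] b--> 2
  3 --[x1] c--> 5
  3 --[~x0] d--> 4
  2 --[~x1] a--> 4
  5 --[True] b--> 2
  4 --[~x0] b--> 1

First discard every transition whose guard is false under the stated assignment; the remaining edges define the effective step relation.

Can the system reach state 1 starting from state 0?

Answer: UNREACHABLE

Analysis:
After dropping false guards: 9 live edges.
L0 = {0}
L1 = {5}  total {0,5}
L2 = {2,4}  total {0,2,4,5}
Reach set: {0,2,4,5}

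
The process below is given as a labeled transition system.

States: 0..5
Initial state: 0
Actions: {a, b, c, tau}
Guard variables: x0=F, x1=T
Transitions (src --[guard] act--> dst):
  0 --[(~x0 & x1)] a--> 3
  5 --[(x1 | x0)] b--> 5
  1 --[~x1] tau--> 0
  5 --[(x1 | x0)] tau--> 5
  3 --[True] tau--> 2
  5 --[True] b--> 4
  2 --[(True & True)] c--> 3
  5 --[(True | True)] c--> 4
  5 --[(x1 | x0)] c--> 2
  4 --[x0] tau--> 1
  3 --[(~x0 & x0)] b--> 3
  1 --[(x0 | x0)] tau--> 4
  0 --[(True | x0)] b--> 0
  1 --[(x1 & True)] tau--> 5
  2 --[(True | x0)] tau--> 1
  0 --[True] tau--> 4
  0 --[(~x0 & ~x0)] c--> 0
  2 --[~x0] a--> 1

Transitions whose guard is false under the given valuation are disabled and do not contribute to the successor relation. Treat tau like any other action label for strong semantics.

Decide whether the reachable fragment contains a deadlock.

R = {0,1,2,3,4,5}
  0: a→3  b→0  c→0  tau→4  [4 exit(s)]
  1: tau→5  [1 exit(s)]
  2: a→1  c→3  tau→1  [3 exit(s)]
  3: tau→2  [1 exit(s)]
  4: ∅  [no exit]
  5: b→4  b→5  c→2  c→4  tau→5  [5 exit(s)]
trace reaching 4: tau

Answer: DEADLOCK at state 4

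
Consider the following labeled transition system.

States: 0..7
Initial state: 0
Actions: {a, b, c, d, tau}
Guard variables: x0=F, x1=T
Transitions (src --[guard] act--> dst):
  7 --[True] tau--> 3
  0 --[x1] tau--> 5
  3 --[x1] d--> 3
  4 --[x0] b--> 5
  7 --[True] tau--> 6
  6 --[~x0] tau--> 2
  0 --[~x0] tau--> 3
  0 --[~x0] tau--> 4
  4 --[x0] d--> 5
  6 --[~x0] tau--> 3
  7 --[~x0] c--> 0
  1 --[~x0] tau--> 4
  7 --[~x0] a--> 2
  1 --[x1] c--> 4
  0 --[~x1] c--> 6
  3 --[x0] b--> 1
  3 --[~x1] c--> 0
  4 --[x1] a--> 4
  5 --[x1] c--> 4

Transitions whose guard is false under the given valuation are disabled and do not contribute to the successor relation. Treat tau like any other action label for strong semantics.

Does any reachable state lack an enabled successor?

Reach set: {0,3,4,5}
  0: tau→3  tau→4  tau→5  [deg 3]
  3: d→3  [deg 1]
  4: a→4  [deg 1]
  5: c→4  [deg 1]

Answer: DEADLOCK-FREE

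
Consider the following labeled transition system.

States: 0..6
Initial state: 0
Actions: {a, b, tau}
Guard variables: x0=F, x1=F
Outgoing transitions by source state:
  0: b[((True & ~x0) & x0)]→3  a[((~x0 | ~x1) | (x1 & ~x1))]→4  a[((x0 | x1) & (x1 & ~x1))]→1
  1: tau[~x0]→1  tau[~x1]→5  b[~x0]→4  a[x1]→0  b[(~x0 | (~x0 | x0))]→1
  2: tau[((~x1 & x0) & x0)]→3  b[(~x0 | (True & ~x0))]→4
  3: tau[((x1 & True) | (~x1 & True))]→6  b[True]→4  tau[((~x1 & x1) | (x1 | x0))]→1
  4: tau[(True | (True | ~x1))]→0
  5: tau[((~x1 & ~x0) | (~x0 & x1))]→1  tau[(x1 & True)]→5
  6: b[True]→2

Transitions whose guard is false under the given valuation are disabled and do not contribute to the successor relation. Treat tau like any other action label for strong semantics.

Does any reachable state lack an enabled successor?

Answer: DEADLOCK-FREE

Trace:
Reach set: {0,4}
  0: a→4  [deg 1]
  4: tau→0  [deg 1]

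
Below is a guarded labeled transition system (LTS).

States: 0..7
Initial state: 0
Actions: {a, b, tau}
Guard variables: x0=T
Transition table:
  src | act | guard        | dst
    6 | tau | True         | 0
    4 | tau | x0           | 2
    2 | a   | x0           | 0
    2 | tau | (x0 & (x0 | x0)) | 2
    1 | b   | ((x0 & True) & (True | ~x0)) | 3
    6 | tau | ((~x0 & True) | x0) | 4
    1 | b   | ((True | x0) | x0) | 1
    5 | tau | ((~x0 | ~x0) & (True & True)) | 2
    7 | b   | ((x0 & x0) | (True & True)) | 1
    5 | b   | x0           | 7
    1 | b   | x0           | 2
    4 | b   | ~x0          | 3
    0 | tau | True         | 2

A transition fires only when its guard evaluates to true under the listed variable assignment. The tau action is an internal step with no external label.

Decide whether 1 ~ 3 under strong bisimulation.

Compute ~ classes (split until stable):
  round 0: {{0,1,2,3,4,5,6,7}}
  round 1: {{0,4,6},{1,5,7},{2},{3}}
  round 2: {{0,4},{1},{2},{3},{5,7},{6}}
  round 3: {{0,4},{1},{2},{3},{5},{6},{7}}
stable after 4 split(s): 7 block(s)
class of 1: {1}; class of 3: {3}

Answer: NOT BISIMILAR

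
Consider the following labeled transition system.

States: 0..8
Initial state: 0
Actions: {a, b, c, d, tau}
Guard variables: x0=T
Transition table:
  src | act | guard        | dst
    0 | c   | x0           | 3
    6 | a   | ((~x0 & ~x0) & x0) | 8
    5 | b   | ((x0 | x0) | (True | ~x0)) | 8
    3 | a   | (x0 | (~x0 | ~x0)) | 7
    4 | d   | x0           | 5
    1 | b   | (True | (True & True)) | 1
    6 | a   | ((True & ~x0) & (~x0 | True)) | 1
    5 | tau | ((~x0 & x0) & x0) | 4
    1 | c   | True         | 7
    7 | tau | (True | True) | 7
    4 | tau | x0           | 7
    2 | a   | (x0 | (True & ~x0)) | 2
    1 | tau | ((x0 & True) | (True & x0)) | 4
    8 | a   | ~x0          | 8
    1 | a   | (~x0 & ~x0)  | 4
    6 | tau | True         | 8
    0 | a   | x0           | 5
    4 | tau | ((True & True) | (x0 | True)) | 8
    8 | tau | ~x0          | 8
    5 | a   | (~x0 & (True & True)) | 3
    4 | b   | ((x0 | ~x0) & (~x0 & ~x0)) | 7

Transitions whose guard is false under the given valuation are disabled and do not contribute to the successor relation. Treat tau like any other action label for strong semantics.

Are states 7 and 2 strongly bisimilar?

Refine partition for ~:
  π0 = {{0,1,2,3,4,5,6,7,8}}
  π1 = {{0},{1},{2,3},{4},{5},{6,7},{8}}
  π2 = {{0},{1},{2},{3},{4},{5},{6},{7},{8}}
9 equivalence class(es) (converged in 3)
7∈{7}, 2∈{2}

Answer: NOT BISIMILAR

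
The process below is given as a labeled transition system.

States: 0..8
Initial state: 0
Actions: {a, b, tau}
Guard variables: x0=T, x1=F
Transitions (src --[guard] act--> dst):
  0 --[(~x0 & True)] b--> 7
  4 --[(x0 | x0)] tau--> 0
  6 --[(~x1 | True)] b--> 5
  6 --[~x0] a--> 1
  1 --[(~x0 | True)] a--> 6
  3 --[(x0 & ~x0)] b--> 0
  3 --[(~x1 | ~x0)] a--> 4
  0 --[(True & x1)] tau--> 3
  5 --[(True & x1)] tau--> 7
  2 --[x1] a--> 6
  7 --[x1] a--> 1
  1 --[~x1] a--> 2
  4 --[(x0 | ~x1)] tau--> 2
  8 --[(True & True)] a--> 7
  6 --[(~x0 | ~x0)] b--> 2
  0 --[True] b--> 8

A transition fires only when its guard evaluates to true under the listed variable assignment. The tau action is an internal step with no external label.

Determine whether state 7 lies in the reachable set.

Answer: REACHABLE

Trace:
8 transition(s) survive guard evaluation.
depth 0: {0}
depth 1: {8}  now seen {0,8}
depth 2: {7}  now seen {0,7,8}
R = {0,7,8}
trace reaching 7: b·a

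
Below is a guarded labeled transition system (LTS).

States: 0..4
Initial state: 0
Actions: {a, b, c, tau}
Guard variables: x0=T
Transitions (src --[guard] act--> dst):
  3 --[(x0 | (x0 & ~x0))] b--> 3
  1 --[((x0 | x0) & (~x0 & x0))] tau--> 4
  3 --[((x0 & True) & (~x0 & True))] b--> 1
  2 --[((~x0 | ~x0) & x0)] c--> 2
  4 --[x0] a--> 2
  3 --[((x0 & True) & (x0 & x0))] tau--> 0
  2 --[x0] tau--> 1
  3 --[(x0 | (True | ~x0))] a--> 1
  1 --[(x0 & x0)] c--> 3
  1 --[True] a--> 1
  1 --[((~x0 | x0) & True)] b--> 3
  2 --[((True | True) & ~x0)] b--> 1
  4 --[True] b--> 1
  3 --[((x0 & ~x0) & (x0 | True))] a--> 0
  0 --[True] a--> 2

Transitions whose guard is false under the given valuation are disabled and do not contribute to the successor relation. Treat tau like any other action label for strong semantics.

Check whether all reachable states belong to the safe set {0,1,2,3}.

Answer: INVARIANT HOLDS

Analysis:
Safe = {0,1,2,3}
Reach set: {0,1,2,3}
  0: ✓
  1: ✓
  2: ✓
  3: ✓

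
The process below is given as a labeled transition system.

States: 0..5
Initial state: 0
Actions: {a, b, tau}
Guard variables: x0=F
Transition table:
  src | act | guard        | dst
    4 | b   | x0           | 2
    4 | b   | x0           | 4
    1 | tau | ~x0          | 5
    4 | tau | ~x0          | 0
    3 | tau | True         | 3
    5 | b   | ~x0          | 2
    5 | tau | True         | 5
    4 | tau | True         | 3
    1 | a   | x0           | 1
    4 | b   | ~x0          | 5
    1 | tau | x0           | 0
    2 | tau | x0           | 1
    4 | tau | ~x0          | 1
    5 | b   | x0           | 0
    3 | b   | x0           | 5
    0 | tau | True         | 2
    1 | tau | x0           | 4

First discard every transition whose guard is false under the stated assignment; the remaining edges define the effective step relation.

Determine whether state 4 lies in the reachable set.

Answer: UNREACHABLE

Working:
After dropping false guards: 9 live edges.
depth 0: {0}
depth 1: {2}  now seen {0,2}
Reach set: {0,2}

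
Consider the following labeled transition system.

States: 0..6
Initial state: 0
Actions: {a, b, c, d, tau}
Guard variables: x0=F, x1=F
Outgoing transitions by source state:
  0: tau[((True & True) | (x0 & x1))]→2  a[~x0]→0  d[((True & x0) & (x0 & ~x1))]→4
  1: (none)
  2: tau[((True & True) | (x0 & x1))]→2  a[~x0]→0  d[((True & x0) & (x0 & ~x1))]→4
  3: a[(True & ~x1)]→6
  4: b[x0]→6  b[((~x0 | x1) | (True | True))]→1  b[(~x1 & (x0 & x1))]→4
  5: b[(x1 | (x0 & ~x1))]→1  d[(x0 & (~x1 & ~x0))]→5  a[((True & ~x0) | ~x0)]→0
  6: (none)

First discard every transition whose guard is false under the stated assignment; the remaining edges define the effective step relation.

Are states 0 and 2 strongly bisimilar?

Refine partition for ~:
  π0 = {{0,1,2,3,4,5,6}}
  π1 = {{0,2},{1,6},{3,5},{4}}
  π2 = {{0,2},{1,6},{3},{4},{5}}
Fixed point at round 3; 5 class(es).
0∈{0,2}, 2∈{0,2}

Answer: BISIMILAR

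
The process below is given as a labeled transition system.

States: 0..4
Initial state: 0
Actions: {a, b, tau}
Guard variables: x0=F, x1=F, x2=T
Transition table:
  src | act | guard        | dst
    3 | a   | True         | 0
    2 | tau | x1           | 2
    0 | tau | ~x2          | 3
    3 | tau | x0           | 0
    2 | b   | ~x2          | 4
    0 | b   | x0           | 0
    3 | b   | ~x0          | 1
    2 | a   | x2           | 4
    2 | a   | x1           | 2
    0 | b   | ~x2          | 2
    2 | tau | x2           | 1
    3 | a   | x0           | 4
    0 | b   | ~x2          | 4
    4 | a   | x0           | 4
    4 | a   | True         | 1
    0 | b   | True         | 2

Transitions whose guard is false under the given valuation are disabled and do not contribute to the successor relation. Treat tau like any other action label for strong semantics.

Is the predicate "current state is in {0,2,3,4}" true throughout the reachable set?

Answer: INVARIANT VIOLATED at state 1

Working:
Allowed set {0,2,3,4}
R = {0,1,2,4}
  0: ✓
  1: VIOLATES
  2: ✓
  4: ✓
counterexample path to 1: b·tau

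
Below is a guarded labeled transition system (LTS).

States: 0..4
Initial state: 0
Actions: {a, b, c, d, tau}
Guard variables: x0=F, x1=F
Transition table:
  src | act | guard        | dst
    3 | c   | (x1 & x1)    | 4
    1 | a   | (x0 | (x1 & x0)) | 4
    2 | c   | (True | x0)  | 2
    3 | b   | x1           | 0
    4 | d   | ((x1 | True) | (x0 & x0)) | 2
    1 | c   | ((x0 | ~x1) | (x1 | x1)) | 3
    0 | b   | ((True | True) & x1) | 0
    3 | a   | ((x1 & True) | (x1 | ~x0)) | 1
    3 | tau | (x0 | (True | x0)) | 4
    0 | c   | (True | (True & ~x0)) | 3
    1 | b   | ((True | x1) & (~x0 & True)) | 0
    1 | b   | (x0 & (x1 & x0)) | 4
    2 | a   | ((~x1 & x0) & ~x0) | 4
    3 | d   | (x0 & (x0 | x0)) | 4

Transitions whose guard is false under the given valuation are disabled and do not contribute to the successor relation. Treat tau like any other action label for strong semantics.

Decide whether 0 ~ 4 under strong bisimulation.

Answer: NOT BISIMILAR

Analysis:
Refine partition for ~:
  round 0: {{0,1,2,3,4}}
  round 1: {{0,2},{1},{3},{4}}
  round 2: {{0},{1},{2},{3},{4}}
Fixed point at round 3; 5 class(es).
class of 0: {0}; class of 4: {4}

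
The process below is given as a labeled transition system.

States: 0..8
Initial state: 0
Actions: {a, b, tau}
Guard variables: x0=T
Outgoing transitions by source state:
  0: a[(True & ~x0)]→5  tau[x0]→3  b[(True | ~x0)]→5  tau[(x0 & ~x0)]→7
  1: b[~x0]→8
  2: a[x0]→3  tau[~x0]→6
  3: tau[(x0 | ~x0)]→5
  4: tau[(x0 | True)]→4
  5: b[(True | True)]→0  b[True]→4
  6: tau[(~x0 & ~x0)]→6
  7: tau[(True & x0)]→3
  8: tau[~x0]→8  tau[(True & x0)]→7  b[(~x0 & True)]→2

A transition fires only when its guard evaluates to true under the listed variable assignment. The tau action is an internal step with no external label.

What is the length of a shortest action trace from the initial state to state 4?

Answer: 2

Trace:
Breadth-first toward 4:
  L0 = {0}
  L1 = {3,5}
  L2 = {4}
depth(4)=2, e.g. b·b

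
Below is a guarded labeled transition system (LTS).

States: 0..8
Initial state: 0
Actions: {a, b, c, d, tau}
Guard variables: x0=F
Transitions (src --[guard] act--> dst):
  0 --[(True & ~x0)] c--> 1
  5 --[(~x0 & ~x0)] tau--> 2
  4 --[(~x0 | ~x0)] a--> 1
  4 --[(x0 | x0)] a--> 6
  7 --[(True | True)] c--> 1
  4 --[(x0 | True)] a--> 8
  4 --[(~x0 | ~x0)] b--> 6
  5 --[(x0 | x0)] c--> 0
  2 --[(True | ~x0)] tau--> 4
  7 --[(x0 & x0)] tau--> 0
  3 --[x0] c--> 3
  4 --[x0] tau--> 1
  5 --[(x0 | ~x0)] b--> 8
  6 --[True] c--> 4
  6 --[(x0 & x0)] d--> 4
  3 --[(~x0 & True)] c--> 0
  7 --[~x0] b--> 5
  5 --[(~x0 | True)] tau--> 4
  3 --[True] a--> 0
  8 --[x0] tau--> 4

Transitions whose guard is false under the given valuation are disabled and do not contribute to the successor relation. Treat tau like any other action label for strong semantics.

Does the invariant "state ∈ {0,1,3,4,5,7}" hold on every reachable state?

Inv-set: {0,1,3,4,5,7}
Reach set: {0,1}
  0: ✓
  1: ✓

Answer: INVARIANT HOLDS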